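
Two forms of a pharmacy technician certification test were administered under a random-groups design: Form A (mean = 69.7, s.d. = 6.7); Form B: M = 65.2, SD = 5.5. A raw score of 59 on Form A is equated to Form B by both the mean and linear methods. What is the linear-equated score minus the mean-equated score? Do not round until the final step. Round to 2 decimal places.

1.92

Mean-equated: 59 + (65.2 − 69.7) = 54.50
Linear-equated: (5.5/6.7)(59 − 69.7) + 65.2 = 56.416
Difference = 56.416 − 54.50 = 1.92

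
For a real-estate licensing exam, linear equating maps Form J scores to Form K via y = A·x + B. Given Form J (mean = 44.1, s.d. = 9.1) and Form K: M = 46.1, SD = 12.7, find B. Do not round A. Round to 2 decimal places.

-15.45

A = SD_Y / SD_X = 12.7 / 9.1 = 1.395604
B = M_Y − A·M_X = 46.1 − 1.395604 × 44.1 = -15.45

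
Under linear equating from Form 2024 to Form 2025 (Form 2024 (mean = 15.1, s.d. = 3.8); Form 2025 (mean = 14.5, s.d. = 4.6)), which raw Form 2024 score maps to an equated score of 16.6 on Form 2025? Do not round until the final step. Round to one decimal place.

Invert y = (SD_Y/SD_X)(x − M_X) + M_Y:
x = (SD_X/SD_Y)(y − M_Y) + M_X = (3.8/4.6)(16.6 − 14.5) + 15.1
x = 0.826087 × 2.100 + 15.1 = 16.8

16.8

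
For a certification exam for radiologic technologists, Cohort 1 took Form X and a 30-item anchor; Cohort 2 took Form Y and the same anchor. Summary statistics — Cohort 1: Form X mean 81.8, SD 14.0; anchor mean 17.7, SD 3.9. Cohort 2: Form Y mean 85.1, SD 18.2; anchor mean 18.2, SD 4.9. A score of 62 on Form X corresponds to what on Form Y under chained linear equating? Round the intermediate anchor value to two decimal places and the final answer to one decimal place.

Form X → anchor (Cohort 1): v = (3.9/14.0)(62 − 81.8) + 17.7 = 12.18
anchor → Form Y (Cohort 2): y = (18.2/4.9)(12.18 − 18.2) + 85.1 = 62.7

62.7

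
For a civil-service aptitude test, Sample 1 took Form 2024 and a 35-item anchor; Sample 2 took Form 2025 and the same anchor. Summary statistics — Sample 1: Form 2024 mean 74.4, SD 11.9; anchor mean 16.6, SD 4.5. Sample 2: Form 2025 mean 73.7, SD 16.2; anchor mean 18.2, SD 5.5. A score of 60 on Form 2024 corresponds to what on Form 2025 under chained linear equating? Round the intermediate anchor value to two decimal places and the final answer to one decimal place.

Form 2024 → anchor (Sample 1): v = (4.5/11.9)(60 − 74.4) + 16.6 = 11.15
anchor → Form 2025 (Sample 2): y = (16.2/5.5)(11.15 − 18.2) + 73.7 = 52.9

52.9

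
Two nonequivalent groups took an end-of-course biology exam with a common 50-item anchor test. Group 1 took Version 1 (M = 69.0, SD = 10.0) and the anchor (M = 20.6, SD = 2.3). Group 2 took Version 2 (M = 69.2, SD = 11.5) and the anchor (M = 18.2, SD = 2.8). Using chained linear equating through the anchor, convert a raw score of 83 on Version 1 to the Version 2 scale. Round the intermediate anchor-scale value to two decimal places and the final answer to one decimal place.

92.3

Version 1 → anchor (Group 1): v = (2.3/10.0)(83 − 69.0) + 20.6 = 23.82
anchor → Version 2 (Group 2): y = (11.5/2.8)(23.82 − 18.2) + 69.2 = 92.3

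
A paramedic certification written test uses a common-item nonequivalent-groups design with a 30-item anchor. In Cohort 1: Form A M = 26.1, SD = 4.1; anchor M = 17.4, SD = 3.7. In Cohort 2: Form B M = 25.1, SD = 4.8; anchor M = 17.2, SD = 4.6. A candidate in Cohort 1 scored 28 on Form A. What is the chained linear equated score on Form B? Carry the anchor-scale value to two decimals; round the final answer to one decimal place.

Form A → anchor (Cohort 1): v = (3.7/4.1)(28 − 26.1) + 17.4 = 19.11
anchor → Form B (Cohort 2): y = (4.8/4.6)(19.11 − 17.2) + 25.1 = 27.1

27.1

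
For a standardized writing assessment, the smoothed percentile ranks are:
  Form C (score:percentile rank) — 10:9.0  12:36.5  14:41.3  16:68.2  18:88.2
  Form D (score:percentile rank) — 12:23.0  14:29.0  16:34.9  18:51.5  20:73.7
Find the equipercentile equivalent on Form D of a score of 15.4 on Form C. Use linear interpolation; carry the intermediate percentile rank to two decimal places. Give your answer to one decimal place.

PR of 15.4 on Form C: 41.3 + (15.4 − 14)/(16 − 14) × (68.2 − 41.3) = 60.13
On Form D, PR 60.13 falls between score 18 (PR 51.5) and 20 (PR 73.7).
Interpolate: 18 + (60.13 − 51.5)/(73.7 − 51.5) × (20 − 18) = 18.8

18.8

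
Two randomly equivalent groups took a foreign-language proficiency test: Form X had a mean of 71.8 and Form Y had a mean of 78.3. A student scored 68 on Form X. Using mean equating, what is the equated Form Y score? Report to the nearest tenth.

Mean equating: y = x + (M_Y − M_X) = 68 + (78.3 − 71.8) = 74.5

74.5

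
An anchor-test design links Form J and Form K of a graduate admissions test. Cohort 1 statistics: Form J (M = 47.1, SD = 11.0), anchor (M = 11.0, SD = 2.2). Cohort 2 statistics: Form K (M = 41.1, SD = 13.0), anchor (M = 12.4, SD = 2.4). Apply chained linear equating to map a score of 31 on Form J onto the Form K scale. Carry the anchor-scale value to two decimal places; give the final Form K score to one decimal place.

16.1

Form J → anchor (Cohort 1): v = (2.2/11.0)(31 − 47.1) + 11.0 = 7.78
anchor → Form K (Cohort 2): y = (13.0/2.4)(7.78 − 12.4) + 41.1 = 16.1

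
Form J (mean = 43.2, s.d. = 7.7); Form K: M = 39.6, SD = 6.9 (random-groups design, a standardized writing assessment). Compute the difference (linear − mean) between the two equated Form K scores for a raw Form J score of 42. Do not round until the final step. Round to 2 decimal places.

0.12

Mean-equated: 42 + (39.6 − 43.2) = 38.40
Linear-equated: (6.9/7.7)(42 − 43.2) + 39.6 = 38.525
Difference = 38.525 − 38.40 = 0.12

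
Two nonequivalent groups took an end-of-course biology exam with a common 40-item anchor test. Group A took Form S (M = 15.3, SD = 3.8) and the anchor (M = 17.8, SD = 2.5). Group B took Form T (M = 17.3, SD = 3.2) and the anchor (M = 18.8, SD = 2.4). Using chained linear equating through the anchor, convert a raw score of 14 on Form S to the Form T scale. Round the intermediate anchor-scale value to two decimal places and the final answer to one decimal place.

14.8

Form S → anchor (Group A): v = (2.5/3.8)(14 − 15.3) + 17.8 = 16.94
anchor → Form T (Group B): y = (3.2/2.4)(16.94 − 18.8) + 17.3 = 14.8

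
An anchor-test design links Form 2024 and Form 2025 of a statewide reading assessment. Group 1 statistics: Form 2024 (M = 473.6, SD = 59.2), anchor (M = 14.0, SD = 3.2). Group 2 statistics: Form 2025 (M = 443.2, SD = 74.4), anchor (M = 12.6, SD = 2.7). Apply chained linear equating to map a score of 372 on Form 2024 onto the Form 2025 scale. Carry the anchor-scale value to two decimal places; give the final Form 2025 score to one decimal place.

Form 2024 → anchor (Group 1): v = (3.2/59.2)(372 − 473.6) + 14.0 = 8.51
anchor → Form 2025 (Group 2): y = (74.4/2.7)(8.51 − 12.6) + 443.2 = 330.5

330.5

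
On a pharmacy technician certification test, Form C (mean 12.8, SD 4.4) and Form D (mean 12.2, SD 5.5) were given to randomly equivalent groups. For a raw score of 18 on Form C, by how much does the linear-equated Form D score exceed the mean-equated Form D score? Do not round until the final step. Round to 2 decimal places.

Mean-equated: 18 + (12.2 − 12.8) = 17.40
Linear-equated: (5.5/4.4)(18 − 12.8) + 12.2 = 18.700
Difference = 18.700 − 17.40 = 1.30

1.30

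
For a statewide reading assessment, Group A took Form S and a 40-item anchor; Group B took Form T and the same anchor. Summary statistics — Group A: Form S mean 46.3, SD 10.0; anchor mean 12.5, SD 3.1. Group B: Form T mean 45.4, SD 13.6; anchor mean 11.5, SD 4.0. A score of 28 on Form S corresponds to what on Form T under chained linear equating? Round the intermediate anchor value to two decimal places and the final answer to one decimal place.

29.5

Form S → anchor (Group A): v = (3.1/10.0)(28 − 46.3) + 12.5 = 6.83
anchor → Form T (Group B): y = (13.6/4.0)(6.83 − 11.5) + 45.4 = 29.5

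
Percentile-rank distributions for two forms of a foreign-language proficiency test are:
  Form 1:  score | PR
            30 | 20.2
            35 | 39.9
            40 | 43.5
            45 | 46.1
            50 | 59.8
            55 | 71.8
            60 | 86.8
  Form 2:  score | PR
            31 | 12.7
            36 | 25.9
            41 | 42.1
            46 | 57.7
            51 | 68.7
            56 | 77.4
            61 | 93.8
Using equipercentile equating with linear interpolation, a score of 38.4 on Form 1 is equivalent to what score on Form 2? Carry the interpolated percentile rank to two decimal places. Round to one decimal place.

41.1

PR of 38.4 on Form 1: 39.9 + (38.4 − 35)/(40 − 35) × (43.5 − 39.9) = 42.35
On Form 2, PR 42.35 falls between score 41 (PR 42.1) and 46 (PR 57.7).
Interpolate: 41 + (42.35 − 42.1)/(57.7 − 42.1) × (46 − 41) = 41.1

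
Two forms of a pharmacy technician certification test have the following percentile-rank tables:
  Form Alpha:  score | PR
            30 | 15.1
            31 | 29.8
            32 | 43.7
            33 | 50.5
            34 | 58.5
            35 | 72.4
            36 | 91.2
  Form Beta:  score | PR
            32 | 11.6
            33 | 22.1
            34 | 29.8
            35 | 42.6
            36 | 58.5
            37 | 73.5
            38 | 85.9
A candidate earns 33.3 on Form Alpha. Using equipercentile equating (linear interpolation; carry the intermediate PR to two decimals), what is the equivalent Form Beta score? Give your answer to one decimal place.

35.6

PR of 33.3 on Form Alpha: 50.5 + (33.3 − 33)/(34 − 33) × (58.5 − 50.5) = 52.90
On Form Beta, PR 52.90 falls between score 35 (PR 42.6) and 36 (PR 58.5).
Interpolate: 35 + (52.90 − 42.6)/(58.5 − 42.6) × (36 − 35) = 35.6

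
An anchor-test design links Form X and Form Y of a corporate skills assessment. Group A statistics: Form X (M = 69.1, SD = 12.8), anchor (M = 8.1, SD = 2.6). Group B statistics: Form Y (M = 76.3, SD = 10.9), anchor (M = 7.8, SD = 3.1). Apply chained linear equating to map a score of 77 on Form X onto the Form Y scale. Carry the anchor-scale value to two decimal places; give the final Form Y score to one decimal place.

Form X → anchor (Group A): v = (2.6/12.8)(77 − 69.1) + 8.1 = 9.70
anchor → Form Y (Group B): y = (10.9/3.1)(9.70 − 7.8) + 76.3 = 83.0

83.0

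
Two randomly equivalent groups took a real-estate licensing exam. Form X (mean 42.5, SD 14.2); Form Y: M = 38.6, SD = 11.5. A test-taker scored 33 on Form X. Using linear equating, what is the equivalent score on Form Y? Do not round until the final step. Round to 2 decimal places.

30.91

Linear equating: y = (SD_Y/SD_X)(x − M_X) + M_Y
y = (11.5/14.2)(33 − 42.5) + 38.6
y = 0.809859 × -9.5 + 38.6 = -7.6937 + 38.6 = 30.91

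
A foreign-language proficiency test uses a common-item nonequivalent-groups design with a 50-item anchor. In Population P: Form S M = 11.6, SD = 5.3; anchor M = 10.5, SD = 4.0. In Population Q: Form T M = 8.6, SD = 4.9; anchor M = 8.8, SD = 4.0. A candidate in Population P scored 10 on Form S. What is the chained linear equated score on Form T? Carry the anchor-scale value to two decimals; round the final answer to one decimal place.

Form S → anchor (Population P): v = (4.0/5.3)(10 − 11.6) + 10.5 = 9.29
anchor → Form T (Population Q): y = (4.9/4.0)(9.29 − 8.8) + 8.6 = 9.2

9.2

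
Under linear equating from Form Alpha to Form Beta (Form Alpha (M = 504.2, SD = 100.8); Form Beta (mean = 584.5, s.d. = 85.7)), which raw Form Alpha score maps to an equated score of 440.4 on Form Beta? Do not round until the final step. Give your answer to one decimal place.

Invert y = (SD_Y/SD_X)(x − M_X) + M_Y:
x = (SD_X/SD_Y)(y − M_Y) + M_X = (100.8/85.7)(440.4 − 584.5) + 504.2
x = 1.176196 × -144.100 + 504.2 = 334.7

334.7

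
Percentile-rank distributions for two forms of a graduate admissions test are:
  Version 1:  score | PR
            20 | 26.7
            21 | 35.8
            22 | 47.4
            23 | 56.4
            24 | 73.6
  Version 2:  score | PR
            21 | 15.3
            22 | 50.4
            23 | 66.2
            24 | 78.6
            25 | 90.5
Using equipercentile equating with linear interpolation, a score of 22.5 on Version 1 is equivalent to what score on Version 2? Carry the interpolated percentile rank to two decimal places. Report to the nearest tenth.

22.1

PR of 22.5 on Version 1: 47.4 + (22.5 − 22)/(23 − 22) × (56.4 − 47.4) = 51.90
On Version 2, PR 51.90 falls between score 22 (PR 50.4) and 23 (PR 66.2).
Interpolate: 22 + (51.90 − 50.4)/(66.2 − 50.4) × (23 − 22) = 22.1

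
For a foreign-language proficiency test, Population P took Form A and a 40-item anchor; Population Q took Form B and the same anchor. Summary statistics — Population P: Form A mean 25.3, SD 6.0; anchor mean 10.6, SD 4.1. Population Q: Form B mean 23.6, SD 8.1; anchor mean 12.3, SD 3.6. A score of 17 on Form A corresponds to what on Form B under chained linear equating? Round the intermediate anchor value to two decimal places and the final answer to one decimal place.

7.0

Form A → anchor (Population P): v = (4.1/6.0)(17 − 25.3) + 10.6 = 4.93
anchor → Form B (Population Q): y = (8.1/3.6)(4.93 − 12.3) + 23.6 = 7.0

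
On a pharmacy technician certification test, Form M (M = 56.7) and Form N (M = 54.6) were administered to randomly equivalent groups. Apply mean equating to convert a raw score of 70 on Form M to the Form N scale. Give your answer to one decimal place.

Mean equating: y = x + (M_Y − M_X) = 70 + (54.6 − 56.7) = 67.9

67.9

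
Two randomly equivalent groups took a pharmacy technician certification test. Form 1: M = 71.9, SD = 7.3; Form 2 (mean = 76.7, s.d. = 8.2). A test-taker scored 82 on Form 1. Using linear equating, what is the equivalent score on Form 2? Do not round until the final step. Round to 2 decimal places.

88.05

Linear equating: y = (SD_Y/SD_X)(x − M_X) + M_Y
y = (8.2/7.3)(82 − 71.9) + 76.7
y = 1.123288 × 10.1 + 76.7 = 11.3452 + 76.7 = 88.05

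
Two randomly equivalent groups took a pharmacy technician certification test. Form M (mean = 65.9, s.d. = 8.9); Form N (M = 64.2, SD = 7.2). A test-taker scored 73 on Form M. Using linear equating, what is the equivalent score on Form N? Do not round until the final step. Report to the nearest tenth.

69.9

Linear equating: y = (SD_Y/SD_X)(x − M_X) + M_Y
y = (7.2/8.9)(73 − 65.9) + 64.2
y = 0.808989 × 7.1 + 64.2 = 5.7438 + 64.2 = 69.9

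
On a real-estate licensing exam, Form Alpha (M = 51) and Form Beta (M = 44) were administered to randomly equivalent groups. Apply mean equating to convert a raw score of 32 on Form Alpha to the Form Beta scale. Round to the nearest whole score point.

25

Mean equating: y = x + (M_Y − M_X) = 32 + (44 − 51) = 25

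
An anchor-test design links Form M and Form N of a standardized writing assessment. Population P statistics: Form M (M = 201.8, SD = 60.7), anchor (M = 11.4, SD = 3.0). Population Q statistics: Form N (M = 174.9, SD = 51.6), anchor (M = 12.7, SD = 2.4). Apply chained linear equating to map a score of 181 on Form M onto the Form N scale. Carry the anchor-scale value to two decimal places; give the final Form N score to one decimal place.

Form M → anchor (Population P): v = (3.0/60.7)(181 − 201.8) + 11.4 = 10.37
anchor → Form N (Population Q): y = (51.6/2.4)(10.37 − 12.7) + 174.9 = 124.8

124.8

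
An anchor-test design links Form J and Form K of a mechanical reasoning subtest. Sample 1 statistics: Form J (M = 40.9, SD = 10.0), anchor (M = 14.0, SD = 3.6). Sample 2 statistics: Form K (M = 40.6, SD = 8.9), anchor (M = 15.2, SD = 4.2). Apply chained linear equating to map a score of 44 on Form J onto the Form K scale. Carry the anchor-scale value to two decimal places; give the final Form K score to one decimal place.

Form J → anchor (Sample 1): v = (3.6/10.0)(44 − 40.9) + 14.0 = 15.12
anchor → Form K (Sample 2): y = (8.9/4.2)(15.12 − 15.2) + 40.6 = 40.4

40.4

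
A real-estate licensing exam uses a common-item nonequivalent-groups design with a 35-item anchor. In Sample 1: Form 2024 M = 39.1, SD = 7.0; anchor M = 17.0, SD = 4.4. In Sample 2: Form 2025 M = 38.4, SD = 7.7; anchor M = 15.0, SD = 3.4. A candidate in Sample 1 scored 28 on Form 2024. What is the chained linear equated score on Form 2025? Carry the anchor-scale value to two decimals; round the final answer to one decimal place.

Form 2024 → anchor (Sample 1): v = (4.4/7.0)(28 − 39.1) + 17.0 = 10.02
anchor → Form 2025 (Sample 2): y = (7.7/3.4)(10.02 − 15.0) + 38.4 = 27.1

27.1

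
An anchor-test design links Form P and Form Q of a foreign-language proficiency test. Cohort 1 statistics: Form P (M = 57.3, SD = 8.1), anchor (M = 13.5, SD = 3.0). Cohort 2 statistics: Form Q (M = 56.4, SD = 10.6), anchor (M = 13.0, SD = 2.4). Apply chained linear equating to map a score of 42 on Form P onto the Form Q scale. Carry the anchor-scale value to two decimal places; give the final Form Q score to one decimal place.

Form P → anchor (Cohort 1): v = (3.0/8.1)(42 − 57.3) + 13.5 = 7.83
anchor → Form Q (Cohort 2): y = (10.6/2.4)(7.83 − 13.0) + 56.4 = 33.6

33.6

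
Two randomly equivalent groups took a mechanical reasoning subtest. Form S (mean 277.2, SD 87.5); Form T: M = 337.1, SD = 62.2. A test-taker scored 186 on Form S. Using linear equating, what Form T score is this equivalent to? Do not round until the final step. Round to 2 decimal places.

Linear equating: y = (SD_Y/SD_X)(x − M_X) + M_Y
y = (62.2/87.5)(186 − 277.2) + 337.1
y = 0.710857 × -91.2 + 337.1 = -64.8302 + 337.1 = 272.27

272.27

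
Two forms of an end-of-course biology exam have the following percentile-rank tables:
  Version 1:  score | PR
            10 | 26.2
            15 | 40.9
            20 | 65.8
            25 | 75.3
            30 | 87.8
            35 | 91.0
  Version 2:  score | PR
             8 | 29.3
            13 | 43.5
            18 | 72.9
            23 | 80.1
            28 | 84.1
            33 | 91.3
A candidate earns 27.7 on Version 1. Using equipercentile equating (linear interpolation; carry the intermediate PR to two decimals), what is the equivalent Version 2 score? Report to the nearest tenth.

25.4

PR of 27.7 on Version 1: 75.3 + (27.7 − 25)/(30 − 25) × (87.8 − 75.3) = 82.05
On Version 2, PR 82.05 falls between score 23 (PR 80.1) and 28 (PR 84.1).
Interpolate: 23 + (82.05 − 80.1)/(84.1 − 80.1) × (28 − 23) = 25.4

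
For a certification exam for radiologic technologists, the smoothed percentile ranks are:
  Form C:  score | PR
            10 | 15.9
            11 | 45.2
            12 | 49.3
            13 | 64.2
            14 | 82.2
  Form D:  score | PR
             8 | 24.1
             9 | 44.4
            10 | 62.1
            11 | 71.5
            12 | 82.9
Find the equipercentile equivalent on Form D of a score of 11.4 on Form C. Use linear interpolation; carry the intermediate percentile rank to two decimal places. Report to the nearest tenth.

9.1

PR of 11.4 on Form C: 45.2 + (11.4 − 11)/(12 − 11) × (49.3 − 45.2) = 46.84
On Form D, PR 46.84 falls between score 9 (PR 44.4) and 10 (PR 62.1).
Interpolate: 9 + (46.84 − 44.4)/(62.1 − 44.4) × (10 − 9) = 9.1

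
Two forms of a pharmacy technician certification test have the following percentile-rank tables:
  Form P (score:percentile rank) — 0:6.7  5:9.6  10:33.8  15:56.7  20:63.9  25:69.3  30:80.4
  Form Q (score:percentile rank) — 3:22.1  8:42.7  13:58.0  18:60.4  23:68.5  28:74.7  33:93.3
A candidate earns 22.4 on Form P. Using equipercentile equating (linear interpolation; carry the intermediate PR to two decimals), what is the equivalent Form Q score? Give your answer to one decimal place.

21.8

PR of 22.4 on Form P: 63.9 + (22.4 − 20)/(25 − 20) × (69.3 − 63.9) = 66.49
On Form Q, PR 66.49 falls between score 18 (PR 60.4) and 23 (PR 68.5).
Interpolate: 18 + (66.49 − 60.4)/(68.5 − 60.4) × (23 − 18) = 21.8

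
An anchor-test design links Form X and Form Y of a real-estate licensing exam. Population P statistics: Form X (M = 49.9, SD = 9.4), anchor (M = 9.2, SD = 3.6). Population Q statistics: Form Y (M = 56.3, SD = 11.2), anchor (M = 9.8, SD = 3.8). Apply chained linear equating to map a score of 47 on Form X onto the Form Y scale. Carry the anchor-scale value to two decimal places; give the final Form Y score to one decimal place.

51.3

Form X → anchor (Population P): v = (3.6/9.4)(47 − 49.9) + 9.2 = 8.09
anchor → Form Y (Population Q): y = (11.2/3.8)(8.09 − 9.8) + 56.3 = 51.3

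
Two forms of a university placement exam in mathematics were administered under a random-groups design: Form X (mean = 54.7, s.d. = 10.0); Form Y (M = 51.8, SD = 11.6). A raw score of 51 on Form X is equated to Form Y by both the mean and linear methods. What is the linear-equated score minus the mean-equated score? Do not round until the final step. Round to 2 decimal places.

-0.59

Mean-equated: 51 + (51.8 − 54.7) = 48.10
Linear-equated: (11.6/10.0)(51 − 54.7) + 51.8 = 47.508
Difference = 47.508 − 48.10 = -0.59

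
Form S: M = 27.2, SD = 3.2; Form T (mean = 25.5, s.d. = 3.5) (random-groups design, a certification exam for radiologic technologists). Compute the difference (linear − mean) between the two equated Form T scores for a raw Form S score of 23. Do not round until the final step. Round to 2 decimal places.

Mean-equated: 23 + (25.5 − 27.2) = 21.30
Linear-equated: (3.5/3.2)(23 − 27.2) + 25.5 = 20.906
Difference = 20.906 − 21.30 = -0.39

-0.39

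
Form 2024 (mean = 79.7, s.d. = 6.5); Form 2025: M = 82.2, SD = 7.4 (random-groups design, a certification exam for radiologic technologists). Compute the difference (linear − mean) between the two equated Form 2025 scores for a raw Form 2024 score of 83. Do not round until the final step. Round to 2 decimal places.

Mean-equated: 83 + (82.2 − 79.7) = 85.50
Linear-equated: (7.4/6.5)(83 − 79.7) + 82.2 = 85.957
Difference = 85.957 − 85.50 = 0.46

0.46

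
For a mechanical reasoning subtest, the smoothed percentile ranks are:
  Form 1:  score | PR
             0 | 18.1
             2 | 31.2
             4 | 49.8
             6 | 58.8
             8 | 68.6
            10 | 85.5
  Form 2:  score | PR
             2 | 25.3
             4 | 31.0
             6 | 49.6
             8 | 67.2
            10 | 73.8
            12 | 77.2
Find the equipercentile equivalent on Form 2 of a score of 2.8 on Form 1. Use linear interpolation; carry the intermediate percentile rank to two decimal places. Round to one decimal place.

PR of 2.8 on Form 1: 31.2 + (2.8 − 2)/(4 − 2) × (49.8 − 31.2) = 38.64
On Form 2, PR 38.64 falls between score 4 (PR 31.0) and 6 (PR 49.6).
Interpolate: 4 + (38.64 − 31.0)/(49.6 − 31.0) × (6 − 4) = 4.8

4.8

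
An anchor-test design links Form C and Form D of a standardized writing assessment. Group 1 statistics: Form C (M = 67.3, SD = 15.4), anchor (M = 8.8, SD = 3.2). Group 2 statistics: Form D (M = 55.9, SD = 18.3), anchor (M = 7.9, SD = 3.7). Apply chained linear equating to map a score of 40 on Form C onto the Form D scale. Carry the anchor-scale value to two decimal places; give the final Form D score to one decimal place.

Form C → anchor (Group 1): v = (3.2/15.4)(40 − 67.3) + 8.8 = 3.13
anchor → Form D (Group 2): y = (18.3/3.7)(3.13 − 7.9) + 55.9 = 32.3

32.3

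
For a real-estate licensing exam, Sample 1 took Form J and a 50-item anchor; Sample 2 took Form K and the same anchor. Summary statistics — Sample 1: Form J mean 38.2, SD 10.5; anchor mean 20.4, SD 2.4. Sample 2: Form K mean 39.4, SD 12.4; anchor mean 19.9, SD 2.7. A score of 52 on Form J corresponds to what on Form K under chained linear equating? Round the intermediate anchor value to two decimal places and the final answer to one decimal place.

56.2

Form J → anchor (Sample 1): v = (2.4/10.5)(52 − 38.2) + 20.4 = 23.55
anchor → Form K (Sample 2): y = (12.4/2.7)(23.55 − 19.9) + 39.4 = 56.2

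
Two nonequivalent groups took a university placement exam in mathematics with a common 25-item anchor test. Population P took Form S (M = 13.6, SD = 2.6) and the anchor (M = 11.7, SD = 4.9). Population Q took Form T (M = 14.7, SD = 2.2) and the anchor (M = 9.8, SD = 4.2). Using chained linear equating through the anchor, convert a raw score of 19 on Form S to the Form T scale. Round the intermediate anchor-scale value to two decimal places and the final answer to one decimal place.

Form S → anchor (Population P): v = (4.9/2.6)(19 − 13.6) + 11.7 = 21.88
anchor → Form T (Population Q): y = (2.2/4.2)(21.88 − 9.8) + 14.7 = 21.0

21.0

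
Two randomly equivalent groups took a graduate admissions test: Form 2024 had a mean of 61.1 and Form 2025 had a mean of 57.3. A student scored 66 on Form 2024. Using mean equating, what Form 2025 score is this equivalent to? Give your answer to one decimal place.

Mean equating: y = x + (M_Y − M_X) = 66 + (57.3 − 61.1) = 62.2

62.2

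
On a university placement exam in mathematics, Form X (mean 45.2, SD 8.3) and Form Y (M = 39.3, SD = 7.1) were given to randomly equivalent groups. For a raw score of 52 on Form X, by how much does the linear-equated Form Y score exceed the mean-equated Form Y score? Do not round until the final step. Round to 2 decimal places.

-0.98

Mean-equated: 52 + (39.3 − 45.2) = 46.10
Linear-equated: (7.1/8.3)(52 − 45.2) + 39.3 = 45.117
Difference = 45.117 − 46.10 = -0.98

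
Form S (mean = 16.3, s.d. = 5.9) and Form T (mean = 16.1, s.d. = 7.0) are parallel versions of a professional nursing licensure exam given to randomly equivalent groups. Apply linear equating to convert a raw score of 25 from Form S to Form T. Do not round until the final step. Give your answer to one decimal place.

Linear equating: y = (SD_Y/SD_X)(x − M_X) + M_Y
y = (7.0/5.9)(25 − 16.3) + 16.1
y = 1.186441 × 8.7 + 16.1 = 10.3220 + 16.1 = 26.4

26.4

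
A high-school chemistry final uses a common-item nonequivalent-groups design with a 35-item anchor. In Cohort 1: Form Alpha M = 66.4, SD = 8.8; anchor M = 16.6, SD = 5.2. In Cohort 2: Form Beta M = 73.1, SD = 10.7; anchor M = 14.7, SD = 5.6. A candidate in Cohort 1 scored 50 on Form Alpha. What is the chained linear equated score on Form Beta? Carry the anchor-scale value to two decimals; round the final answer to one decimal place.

Form Alpha → anchor (Cohort 1): v = (5.2/8.8)(50 − 66.4) + 16.6 = 6.91
anchor → Form Beta (Cohort 2): y = (10.7/5.6)(6.91 − 14.7) + 73.1 = 58.2

58.2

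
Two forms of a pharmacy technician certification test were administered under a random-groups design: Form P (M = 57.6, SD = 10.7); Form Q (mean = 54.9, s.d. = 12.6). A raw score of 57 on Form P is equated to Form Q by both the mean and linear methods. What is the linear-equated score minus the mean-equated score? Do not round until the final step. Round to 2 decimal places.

-0.11

Mean-equated: 57 + (54.9 − 57.6) = 54.30
Linear-equated: (12.6/10.7)(57 − 57.6) + 54.9 = 54.193
Difference = 54.193 − 54.30 = -0.11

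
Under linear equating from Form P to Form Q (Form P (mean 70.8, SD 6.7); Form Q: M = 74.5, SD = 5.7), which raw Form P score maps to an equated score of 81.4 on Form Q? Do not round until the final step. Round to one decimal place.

78.9

Invert y = (SD_Y/SD_X)(x − M_X) + M_Y:
x = (SD_X/SD_Y)(y − M_Y) + M_X = (6.7/5.7)(81.4 − 74.5) + 70.8
x = 1.175439 × 6.900 + 70.8 = 78.9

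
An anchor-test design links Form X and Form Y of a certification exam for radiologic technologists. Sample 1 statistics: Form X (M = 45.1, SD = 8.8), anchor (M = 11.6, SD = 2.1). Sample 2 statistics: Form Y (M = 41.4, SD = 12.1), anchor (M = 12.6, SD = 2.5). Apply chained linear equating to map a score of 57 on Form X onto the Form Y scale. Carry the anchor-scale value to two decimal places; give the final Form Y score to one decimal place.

Form X → anchor (Sample 1): v = (2.1/8.8)(57 − 45.1) + 11.6 = 14.44
anchor → Form Y (Sample 2): y = (12.1/2.5)(14.44 − 12.6) + 41.4 = 50.3

50.3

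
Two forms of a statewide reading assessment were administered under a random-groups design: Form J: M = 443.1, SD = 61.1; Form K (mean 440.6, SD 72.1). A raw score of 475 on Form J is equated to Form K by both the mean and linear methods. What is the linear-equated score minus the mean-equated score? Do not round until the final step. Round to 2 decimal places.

Mean-equated: 475 + (440.6 − 443.1) = 472.50
Linear-equated: (72.1/61.1)(475 − 443.1) + 440.6 = 478.243
Difference = 478.243 − 472.50 = 5.74

5.74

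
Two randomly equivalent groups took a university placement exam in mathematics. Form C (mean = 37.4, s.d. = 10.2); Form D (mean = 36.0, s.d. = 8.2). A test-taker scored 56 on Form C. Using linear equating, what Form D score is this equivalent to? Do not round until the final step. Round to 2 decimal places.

50.95

Linear equating: y = (SD_Y/SD_X)(x − M_X) + M_Y
y = (8.2/10.2)(56 − 37.4) + 36.0
y = 0.803922 × 18.6 + 36.0 = 14.9529 + 36.0 = 50.95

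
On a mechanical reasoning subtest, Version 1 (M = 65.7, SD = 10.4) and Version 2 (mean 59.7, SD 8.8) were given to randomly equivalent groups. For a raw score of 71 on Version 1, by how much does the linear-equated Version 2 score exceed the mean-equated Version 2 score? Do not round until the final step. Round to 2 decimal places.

-0.82

Mean-equated: 71 + (59.7 − 65.7) = 65.00
Linear-equated: (8.8/10.4)(71 − 65.7) + 59.7 = 64.185
Difference = 64.185 − 65.00 = -0.82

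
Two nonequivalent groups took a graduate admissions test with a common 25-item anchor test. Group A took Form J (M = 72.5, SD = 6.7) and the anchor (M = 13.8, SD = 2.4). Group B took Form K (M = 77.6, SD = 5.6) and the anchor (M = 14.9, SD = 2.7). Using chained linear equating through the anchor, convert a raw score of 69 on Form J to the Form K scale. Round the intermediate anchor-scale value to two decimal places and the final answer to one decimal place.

72.7

Form J → anchor (Group A): v = (2.4/6.7)(69 − 72.5) + 13.8 = 12.55
anchor → Form K (Group B): y = (5.6/2.7)(12.55 − 14.9) + 77.6 = 72.7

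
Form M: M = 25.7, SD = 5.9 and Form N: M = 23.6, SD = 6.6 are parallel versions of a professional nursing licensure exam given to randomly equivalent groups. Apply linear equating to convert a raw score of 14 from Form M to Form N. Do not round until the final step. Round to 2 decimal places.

Linear equating: y = (SD_Y/SD_X)(x − M_X) + M_Y
y = (6.6/5.9)(14 − 25.7) + 23.6
y = 1.118644 × -11.7 + 23.6 = -13.0881 + 23.6 = 10.51

10.51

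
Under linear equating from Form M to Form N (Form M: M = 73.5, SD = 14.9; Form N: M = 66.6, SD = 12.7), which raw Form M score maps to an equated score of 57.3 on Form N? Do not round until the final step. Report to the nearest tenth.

Invert y = (SD_Y/SD_X)(x − M_X) + M_Y:
x = (SD_X/SD_Y)(y − M_Y) + M_X = (14.9/12.7)(57.3 − 66.6) + 73.5
x = 1.173228 × -9.300 + 73.5 = 62.6

62.6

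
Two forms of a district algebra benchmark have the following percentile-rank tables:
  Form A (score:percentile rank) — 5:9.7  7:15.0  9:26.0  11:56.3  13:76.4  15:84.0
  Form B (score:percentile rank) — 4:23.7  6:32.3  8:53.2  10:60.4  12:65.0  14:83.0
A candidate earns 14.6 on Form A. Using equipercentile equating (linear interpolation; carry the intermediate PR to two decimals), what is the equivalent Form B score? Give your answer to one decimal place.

PR of 14.6 on Form A: 76.4 + (14.6 − 13)/(15 − 13) × (84.0 − 76.4) = 82.48
On Form B, PR 82.48 falls between score 12 (PR 65.0) and 14 (PR 83.0).
Interpolate: 12 + (82.48 − 65.0)/(83.0 − 65.0) × (14 − 12) = 13.9

13.9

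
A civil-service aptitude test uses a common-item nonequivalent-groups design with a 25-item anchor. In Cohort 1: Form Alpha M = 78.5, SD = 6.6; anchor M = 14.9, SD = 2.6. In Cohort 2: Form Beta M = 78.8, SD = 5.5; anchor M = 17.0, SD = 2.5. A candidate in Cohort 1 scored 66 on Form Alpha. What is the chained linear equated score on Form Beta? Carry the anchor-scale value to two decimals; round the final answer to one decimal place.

63.4

Form Alpha → anchor (Cohort 1): v = (2.6/6.6)(66 − 78.5) + 14.9 = 9.98
anchor → Form Beta (Cohort 2): y = (5.5/2.5)(9.98 − 17.0) + 78.8 = 63.4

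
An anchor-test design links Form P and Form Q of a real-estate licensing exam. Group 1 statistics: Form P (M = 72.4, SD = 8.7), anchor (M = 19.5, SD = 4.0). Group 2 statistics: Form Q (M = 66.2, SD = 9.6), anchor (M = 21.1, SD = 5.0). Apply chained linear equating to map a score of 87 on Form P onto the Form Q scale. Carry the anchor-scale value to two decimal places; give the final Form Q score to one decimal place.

Form P → anchor (Group 1): v = (4.0/8.7)(87 − 72.4) + 19.5 = 26.21
anchor → Form Q (Group 2): y = (9.6/5.0)(26.21 − 21.1) + 66.2 = 76.0

76.0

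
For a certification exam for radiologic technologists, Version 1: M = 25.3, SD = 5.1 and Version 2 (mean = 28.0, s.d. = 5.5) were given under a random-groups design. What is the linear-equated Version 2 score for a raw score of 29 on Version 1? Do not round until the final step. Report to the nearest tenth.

32.0

Linear equating: y = (SD_Y/SD_X)(x − M_X) + M_Y
y = (5.5/5.1)(29 − 25.3) + 28.0
y = 1.078431 × 3.7 + 28.0 = 3.9902 + 28.0 = 32.0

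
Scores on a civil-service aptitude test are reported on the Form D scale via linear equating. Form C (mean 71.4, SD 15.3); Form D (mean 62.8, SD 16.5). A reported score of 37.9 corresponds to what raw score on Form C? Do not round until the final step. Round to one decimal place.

Invert y = (SD_Y/SD_X)(x − M_X) + M_Y:
x = (SD_X/SD_Y)(y − M_Y) + M_X = (15.3/16.5)(37.9 − 62.8) + 71.4
x = 0.927273 × -24.900 + 71.4 = 48.3

48.3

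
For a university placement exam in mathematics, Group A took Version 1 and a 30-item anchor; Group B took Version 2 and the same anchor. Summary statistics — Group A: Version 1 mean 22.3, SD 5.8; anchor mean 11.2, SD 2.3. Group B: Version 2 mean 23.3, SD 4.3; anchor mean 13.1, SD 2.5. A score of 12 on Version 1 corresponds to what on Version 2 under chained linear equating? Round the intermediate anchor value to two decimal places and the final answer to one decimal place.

Version 1 → anchor (Group A): v = (2.3/5.8)(12 − 22.3) + 11.2 = 7.12
anchor → Version 2 (Group B): y = (4.3/2.5)(7.12 − 13.1) + 23.3 = 13.0

13.0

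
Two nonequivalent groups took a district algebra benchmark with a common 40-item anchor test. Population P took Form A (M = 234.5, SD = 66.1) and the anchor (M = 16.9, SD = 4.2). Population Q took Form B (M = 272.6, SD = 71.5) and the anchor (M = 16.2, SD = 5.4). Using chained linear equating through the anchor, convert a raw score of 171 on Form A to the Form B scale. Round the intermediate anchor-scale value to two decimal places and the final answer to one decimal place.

228.5

Form A → anchor (Population P): v = (4.2/66.1)(171 − 234.5) + 16.9 = 12.87
anchor → Form B (Population Q): y = (71.5/5.4)(12.87 − 16.2) + 272.6 = 228.5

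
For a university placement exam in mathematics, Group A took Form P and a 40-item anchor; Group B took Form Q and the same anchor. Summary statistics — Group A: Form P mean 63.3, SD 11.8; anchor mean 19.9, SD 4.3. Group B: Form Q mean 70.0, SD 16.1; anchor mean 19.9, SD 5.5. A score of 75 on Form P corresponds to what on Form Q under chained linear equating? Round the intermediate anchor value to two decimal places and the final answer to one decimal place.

Form P → anchor (Group A): v = (4.3/11.8)(75 − 63.3) + 19.9 = 24.16
anchor → Form Q (Group B): y = (16.1/5.5)(24.16 − 19.9) + 70.0 = 82.5

82.5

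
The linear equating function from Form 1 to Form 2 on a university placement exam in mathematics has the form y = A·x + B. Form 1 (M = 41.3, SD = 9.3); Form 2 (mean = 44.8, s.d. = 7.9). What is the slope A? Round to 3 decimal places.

A = SD_Y / SD_X = 7.9 / 9.3 = 0.849

0.849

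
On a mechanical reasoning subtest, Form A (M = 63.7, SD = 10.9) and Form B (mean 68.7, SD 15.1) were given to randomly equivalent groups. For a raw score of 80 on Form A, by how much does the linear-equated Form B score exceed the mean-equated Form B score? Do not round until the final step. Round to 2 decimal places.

6.28

Mean-equated: 80 + (68.7 − 63.7) = 85.00
Linear-equated: (15.1/10.9)(80 − 63.7) + 68.7 = 91.281
Difference = 91.281 − 85.00 = 6.28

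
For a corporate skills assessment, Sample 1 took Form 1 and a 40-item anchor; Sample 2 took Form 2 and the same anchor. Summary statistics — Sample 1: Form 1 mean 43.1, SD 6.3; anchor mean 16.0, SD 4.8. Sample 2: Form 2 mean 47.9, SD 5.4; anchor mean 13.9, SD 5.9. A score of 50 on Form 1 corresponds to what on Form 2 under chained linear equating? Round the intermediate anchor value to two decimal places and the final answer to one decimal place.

Form 1 → anchor (Sample 1): v = (4.8/6.3)(50 − 43.1) + 16.0 = 21.26
anchor → Form 2 (Sample 2): y = (5.4/5.9)(21.26 − 13.9) + 47.9 = 54.6

54.6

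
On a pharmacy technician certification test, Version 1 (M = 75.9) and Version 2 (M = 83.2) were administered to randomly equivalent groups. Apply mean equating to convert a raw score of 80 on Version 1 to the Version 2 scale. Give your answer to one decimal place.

87.3

Mean equating: y = x + (M_Y − M_X) = 80 + (83.2 − 75.9) = 87.3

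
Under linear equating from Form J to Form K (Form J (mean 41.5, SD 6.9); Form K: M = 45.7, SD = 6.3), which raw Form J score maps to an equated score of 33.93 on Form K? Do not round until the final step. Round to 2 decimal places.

28.61

Invert y = (SD_Y/SD_X)(x − M_X) + M_Y:
x = (SD_X/SD_Y)(y − M_Y) + M_X = (6.9/6.3)(33.93 − 45.7) + 41.5
x = 1.095238 × -11.770 + 41.5 = 28.61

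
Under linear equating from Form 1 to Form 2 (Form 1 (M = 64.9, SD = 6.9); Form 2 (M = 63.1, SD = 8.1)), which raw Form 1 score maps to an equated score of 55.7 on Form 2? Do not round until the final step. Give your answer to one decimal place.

Invert y = (SD_Y/SD_X)(x − M_X) + M_Y:
x = (SD_X/SD_Y)(y − M_Y) + M_X = (6.9/8.1)(55.7 − 63.1) + 64.9
x = 0.851852 × -7.400 + 64.9 = 58.6

58.6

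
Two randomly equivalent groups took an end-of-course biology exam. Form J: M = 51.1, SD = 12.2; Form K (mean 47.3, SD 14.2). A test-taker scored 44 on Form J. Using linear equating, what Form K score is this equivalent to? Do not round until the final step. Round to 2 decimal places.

Linear equating: y = (SD_Y/SD_X)(x − M_X) + M_Y
y = (14.2/12.2)(44 − 51.1) + 47.3
y = 1.163934 × -7.1 + 47.3 = -8.2639 + 47.3 = 39.04

39.04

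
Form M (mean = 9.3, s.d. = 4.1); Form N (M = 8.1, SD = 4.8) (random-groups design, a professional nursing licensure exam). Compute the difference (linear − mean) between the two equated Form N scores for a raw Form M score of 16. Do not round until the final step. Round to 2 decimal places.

1.14

Mean-equated: 16 + (8.1 − 9.3) = 14.80
Linear-equated: (4.8/4.1)(16 − 9.3) + 8.1 = 15.944
Difference = 15.944 − 14.80 = 1.14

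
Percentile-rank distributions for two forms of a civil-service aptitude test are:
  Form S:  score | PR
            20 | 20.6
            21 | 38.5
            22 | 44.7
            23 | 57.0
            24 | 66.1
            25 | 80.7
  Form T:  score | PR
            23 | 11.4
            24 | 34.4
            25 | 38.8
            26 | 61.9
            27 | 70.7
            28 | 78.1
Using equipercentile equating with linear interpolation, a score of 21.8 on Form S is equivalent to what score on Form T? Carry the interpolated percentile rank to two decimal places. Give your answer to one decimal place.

PR of 21.8 on Form S: 38.5 + (21.8 − 21)/(22 − 21) × (44.7 − 38.5) = 43.46
On Form T, PR 43.46 falls between score 25 (PR 38.8) and 26 (PR 61.9).
Interpolate: 25 + (43.46 − 38.8)/(61.9 − 38.8) × (26 − 25) = 25.2

25.2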